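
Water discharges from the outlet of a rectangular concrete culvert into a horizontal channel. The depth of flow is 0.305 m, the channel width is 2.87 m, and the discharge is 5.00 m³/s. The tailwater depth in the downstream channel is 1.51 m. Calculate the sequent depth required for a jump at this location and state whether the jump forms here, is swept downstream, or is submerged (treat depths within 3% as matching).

y₂ = 1.28 m; the jump is submerged

q = Q/b = 5.00/2.87 = 1.74 m²/s; V₁ = q/y₁ = 5.71 m/s. Fr₁ = V₁/√(g·y₁) = 3.30.
Conjugate-depth relation: y₂/y₁ = ½[√(1 + 8Fr₁²) − 1] = ½[√88.24 − 1] = 4.20.
y₂ = 4.20 × 0.305 = 1.28 m.
Tailwater y_tw = 1.51 m: y_tw > y₂, so the jump is submerged.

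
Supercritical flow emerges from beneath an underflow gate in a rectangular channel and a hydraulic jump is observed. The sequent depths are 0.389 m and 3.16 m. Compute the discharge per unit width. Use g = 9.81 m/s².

q = 4.63 m²/s

For a rectangular channel the momentum equation gives q² = ½·g·y₁·y₂·(y₁ + y₂) = ½×9.81×0.389×3.16×3.55 = 21.4.
q = √21.4 = 4.63 m²/s.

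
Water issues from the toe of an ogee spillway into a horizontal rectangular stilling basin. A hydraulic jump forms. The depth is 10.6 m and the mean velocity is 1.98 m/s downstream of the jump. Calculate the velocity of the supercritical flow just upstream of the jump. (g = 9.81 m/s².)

V₁ = 28.1 m/s

Fr₂ = V₂/√(g·y₂) = 1.98/√(9.81×10.6) = 0.194.
Applying the sequent-depth relation in reverse, y₁/y₂ = ½[√(1 + 8Fr₂²) − 1] = ½[√1.302 − 1] = 0.0704.
y₁ = 0.0704 × 10.6 = 0.747 m.
V₁ = q/y₁ = 21.0/0.747 = 28.1 m/s.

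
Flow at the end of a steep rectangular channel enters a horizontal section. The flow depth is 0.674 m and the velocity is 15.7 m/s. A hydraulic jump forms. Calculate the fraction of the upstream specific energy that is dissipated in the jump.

ΔE/E₁ = 0.571 (57.1%)

Fr₁ = V₁/√(g·y₁) = 15.7/√(9.81×0.674) = 6.11.
Bélanger equation: y₂/y₁ = ½[√(1 + 8Fr₁²) − 1] = ½[√299.2 − 1] = 8.15.
y₂ = 8.15 × 0.674 = 5.49 m.
E₁ = y₁ + V₁²/2g = 13.2 m. ΔE = (y₂ − y₁)³/(4y₁y₂) = 7.56 m. ΔE/E₁ = 7.56/13.2 = 0.571.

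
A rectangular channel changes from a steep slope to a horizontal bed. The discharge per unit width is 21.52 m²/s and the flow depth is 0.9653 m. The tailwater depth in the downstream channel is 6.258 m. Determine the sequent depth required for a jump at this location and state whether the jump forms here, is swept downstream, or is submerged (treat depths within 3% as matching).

y₂ = 9.419 m; the jump is swept downstream

V₁ = q/y₁ = 21.52/0.9653 = 22.29 m/s. Fr₁ = V₁/√(g·y₁) = 22.29/√(9.81×0.9653) = 7.245.
By Bélanger, y₂/y₁ = ½[√(1 + 8Fr₁²) − 1] = ½[√420.87 − 1] = 9.758.
y₂ = 9.758 × 0.9653 = 9.419 m.
Tailwater y_tw = 6.258 m: y_tw < y₂, so the jump is swept downstream.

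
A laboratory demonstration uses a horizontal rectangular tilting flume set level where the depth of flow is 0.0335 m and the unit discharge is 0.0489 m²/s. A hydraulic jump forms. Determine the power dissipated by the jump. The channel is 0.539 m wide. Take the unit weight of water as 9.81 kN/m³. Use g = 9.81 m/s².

P = 0.00673 kW

V₁ = q/y₁ = 0.0489/0.0335 = 1.46 m/s. Fr₁ = V₁/√(g·y₁) = 1.46/√(9.81×0.0335) = 2.55.
By Bélanger, y₂/y₁ = ½[√(1 + 8Fr₁²) − 1] = ½[√52.87 − 1] = 3.14.
y₂ = 3.14 × 0.0335 = 0.105 m.
V₂ = q/y₂ = 0.0489/0.105 = 0.466 m/s. E₁ = y₁ + V₁²/2g = 0.142 m; E₂ = y₂ + V₂²/2g = 0.116 m. ΔE = E₁ − E₂ = 0.0260 m.
Q = q·b = 0.0489 × 0.539 = 0.0264 m³/s. P = γ·Q·ΔE = 9.81 × 0.0264 × 0.0260 = 0.00673 kW.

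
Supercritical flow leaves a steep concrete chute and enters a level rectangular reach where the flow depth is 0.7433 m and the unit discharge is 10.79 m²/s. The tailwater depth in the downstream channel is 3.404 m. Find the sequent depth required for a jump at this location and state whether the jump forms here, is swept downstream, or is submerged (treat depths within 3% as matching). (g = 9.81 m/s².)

V₁ = q/y₁ = 10.79/0.7433 = 14.52 m/s. Fr₁ = V₁/√(g·y₁) = 14.52/√(9.81×0.7433) = 5.376.
Bélanger equation: y₂/y₁ = ½[√(1 + 8Fr₁²) − 1] = ½[√232.19 − 1] = 7.119.
y₂ = 7.119 × 0.7433 = 5.291 m.
Tailwater y_tw = 3.404 m: y_tw < y₂, so the jump is swept downstream.

y₂ = 5.291 m; the jump is swept downstream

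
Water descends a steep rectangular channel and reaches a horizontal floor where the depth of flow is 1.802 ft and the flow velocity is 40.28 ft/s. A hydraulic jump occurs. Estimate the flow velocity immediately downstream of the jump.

V₂ = 5.758 ft/s

Fr₁ = V₁/√(g·y₁) = 40.28/√(32.2×1.802) = 5.288.
From the momentum equation for a rectangular channel, y₂/y₁ = ½[√(1 + 8Fr₁²) − 1] = ½[√224.70 − 1] = 6.995.
y₂ = 6.995 × 1.802 = 12.60 ft.
q = V₁·y₁ = 40.28 × 1.802 = 72.58 ft²/s.
V₂ = q/y₂ = 72.58/12.60 = 5.758 ft/s.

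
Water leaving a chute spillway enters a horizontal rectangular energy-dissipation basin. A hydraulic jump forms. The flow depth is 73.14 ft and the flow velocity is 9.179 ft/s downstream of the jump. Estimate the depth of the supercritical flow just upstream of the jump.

y₁ = 4.904 ft

Fr₂ = V₂/√(g·y₂) = 9.179/√(32.2×73.14) = 0.1891.
The Bélanger relation is symmetric: y₁/y₂ = ½[√(1 + 8Fr₂²) − 1] = ½[√1.2862 − 1] = 0.06705.
y₁ = 0.06705 × 73.14 = 4.904 ft.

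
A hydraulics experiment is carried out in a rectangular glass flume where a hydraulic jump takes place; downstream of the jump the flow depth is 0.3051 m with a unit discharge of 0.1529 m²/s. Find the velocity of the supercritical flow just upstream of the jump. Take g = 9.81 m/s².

V₁ = 3.423 m/s

V₂ = q/y₂ = 0.1529/0.3051 = 0.5011 m/s; Fr₂ = V₂/√(g·y₂) = 0.2897.
Since the conjugate-depth ratio holds either way, y₁/y₂ = ½[√(1 + 8Fr₂²) − 1] = ½[√1.6713 − 1] = 0.1464.
y₁ = 0.1464 × 0.3051 = 0.04466 m.
V₁ = q/y₁ = 0.1529/0.04466 = 3.423 m/s.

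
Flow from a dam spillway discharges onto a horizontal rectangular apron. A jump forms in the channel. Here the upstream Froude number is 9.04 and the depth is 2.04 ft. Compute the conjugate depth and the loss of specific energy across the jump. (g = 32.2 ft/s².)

y₂ = 25.1 ft; ΔE = 59.8 ft

Fr₁ = 9.04 (given).
By Bélanger, y₂/y₁ = ½[√(1 + 8Fr₁²) − 1] = ½[√654.8 − 1] = 12.3.
y₂ = 12.3 × 2.04 = 25.1 ft.
Head loss: ΔE = (y₂ − y₁)³/(4y₁y₂) = (25.1 − 2.04)³/(4×2.04×25.1) = 12231/205 = 59.8 ft.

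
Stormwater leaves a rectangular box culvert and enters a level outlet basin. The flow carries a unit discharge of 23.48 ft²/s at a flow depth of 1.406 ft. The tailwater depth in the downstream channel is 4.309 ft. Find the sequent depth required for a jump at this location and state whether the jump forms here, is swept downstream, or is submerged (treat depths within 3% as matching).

V₁ = q/y₁ = 23.48/1.406 = 16.70 ft/s. Fr₁ = V₁/√(g·y₁) = 16.70/√(32.2×1.406) = 2.482.
Sequent-depth ratio: y₂/y₁ = ½[√(1 + 8Fr₁²) − 1] = ½[√50.280 − 1] = 3.045.
y₂ = 3.045 × 1.406 = 4.282 ft.
Tailwater y_tw = 4.309 ft: y_tw ≈ y₂, so the jump forms here.

y₂ = 4.282 ft; the jump forms here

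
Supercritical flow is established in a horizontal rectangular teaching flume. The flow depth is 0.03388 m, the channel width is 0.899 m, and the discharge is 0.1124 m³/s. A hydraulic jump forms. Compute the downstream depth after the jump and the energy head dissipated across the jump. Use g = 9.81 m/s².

y₂ = 0.2902 m; ΔE = 0.4283 m

q = Q/b = 0.1124/0.899 = 0.1250 m²/s; V₁ = q/y₁ = 3.690 m/s. Fr₁ = V₁/√(g·y₁) = 6.401.
Sequent-depth ratio: y₂/y₁ = ½[√(1 + 8Fr₁²) − 1] = ½[√328.80 − 1] = 8.566.
y₂ = 8.566 × 0.03388 = 0.2902 m.
Head loss: ΔE = (y₂ − y₁)³/(4y₁y₂) = (0.2902 − 0.03388)³/(4×0.03388×0.2902) = 0.01685/0.03933 = 0.4283 m.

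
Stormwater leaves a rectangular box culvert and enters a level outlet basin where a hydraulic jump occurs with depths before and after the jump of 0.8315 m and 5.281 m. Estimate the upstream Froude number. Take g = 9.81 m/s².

Fr₁ = 4.832

For a rectangular channel the momentum equation gives q² = ½·g·y₁·y₂·(y₁ + y₂) = ½×9.81×0.8315×5.281×6.112 = 131.7.
q = √131.7 = 11.47 m²/s.
V₁ = q/y₁ = 13.80 m/s; Fr₁ = V₁/√(g·y₁) = 4.832.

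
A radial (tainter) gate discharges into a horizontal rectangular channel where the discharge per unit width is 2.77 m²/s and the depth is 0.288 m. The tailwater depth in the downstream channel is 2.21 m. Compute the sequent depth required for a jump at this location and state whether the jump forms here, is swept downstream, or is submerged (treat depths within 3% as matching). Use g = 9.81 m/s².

y₂ = 2.19 m; the jump forms here

V₁ = q/y₁ = 2.77/0.288 = 9.62 m/s. Fr₁ = V₁/√(g·y₁) = 9.62/√(9.81×0.288) = 5.72.
From the momentum equation for a rectangular channel, y₂/y₁ = ½[√(1 + 8Fr₁²) − 1] = ½[√262.9 − 1] = 7.61.
y₂ = 7.61 × 0.288 = 2.19 m.
Tailwater y_tw = 2.21 m: y_tw ≈ y₂, so the jump forms here.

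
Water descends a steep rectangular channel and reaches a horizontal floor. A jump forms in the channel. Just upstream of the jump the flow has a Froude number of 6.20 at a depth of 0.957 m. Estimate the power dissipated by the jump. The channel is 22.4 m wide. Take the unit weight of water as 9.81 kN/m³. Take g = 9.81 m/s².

P = 44568 kW

Fr₁ = 6.20 (given).
From the momentum equation for a rectangular channel, y₂/y₁ = ½[√(1 + 8Fr₁²) − 1] = ½[√308.5 − 1] = 8.28.
y₂ = 8.28 × 0.957 = 7.93 m.
Head loss: ΔE = (y₂ − y₁)³/(4y₁y₂) = (7.93 − 0.957)³/(4×0.957×7.93) = 338/30.3 = 11.2 m.
V₁ = Fr₁·√(g·y₁) = 6.20×√(9.81×0.957) = 19.0 m/s; q = V₁·y₁ = 18.2 m²/s. Q = q·b = 18.2 × 22.4 = 407 m³/s. P = γ·Q·ΔE = 9.81 × 407 × 11.2 = 44568 kW.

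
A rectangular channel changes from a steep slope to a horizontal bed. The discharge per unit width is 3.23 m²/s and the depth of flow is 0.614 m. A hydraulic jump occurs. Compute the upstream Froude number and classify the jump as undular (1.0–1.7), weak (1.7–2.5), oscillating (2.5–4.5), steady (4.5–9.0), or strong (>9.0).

V₁ = q/y₁ = 3.23/0.614 = 5.26 m/s. Fr₁ = V₁/√(g·y₁) = 5.26/√(9.81×0.614) = 2.14.
Fr₁ = 2.14 lies in the weak range.

Fr₁ = 2.14; weak jump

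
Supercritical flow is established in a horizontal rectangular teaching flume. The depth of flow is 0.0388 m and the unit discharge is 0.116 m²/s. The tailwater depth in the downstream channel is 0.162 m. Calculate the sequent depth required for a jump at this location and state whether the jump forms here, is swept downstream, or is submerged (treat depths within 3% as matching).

V₁ = q/y₁ = 0.116/0.0388 = 2.99 m/s. Fr₁ = V₁/√(g·y₁) = 2.99/√(9.81×0.0388) = 4.85.
By Bélanger, y₂/y₁ = ½[√(1 + 8Fr₁²) − 1] = ½[√188.9 − 1] = 6.37.
y₂ = 6.37 × 0.0388 = 0.247 m.
Tailwater y_tw = 0.162 m: y_tw < y₂, so the jump is swept downstream.

y₂ = 0.247 m; the jump is swept downstream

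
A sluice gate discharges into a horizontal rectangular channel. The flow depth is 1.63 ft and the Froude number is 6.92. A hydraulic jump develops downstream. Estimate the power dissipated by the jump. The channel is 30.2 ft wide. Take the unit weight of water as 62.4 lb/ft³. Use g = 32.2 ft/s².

P = 7013 hp

Fr₁ = 6.92 (given).
Bélanger equation: y₂/y₁ = ½[√(1 + 8Fr₁²) − 1] = ½[√384.1 − 1] = 9.30.
y₂ = 9.30 × 1.63 = 15.2 ft.
Head loss: ΔE = (y₂ − y₁)³/(4y₁y₂) = (15.2 − 1.63)³/(4×1.63×15.2) = 2475/98.8 = 25.0 ft.
V₁ = Fr₁·√(g·y₁) = 6.92×√(32.2×1.63) = 50.1 ft/s; q = V₁·y₁ = 81.7 ft²/s. Q = q·b = 81.7 × 30.2 = 2468 cfs. P = γ·Q·ΔE/550 = 62.4 × 2468 × 25.0 / 550 = 7013 hp.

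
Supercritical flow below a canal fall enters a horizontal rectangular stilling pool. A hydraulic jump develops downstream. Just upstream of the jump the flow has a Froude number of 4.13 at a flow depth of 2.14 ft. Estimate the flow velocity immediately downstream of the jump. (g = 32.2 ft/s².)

V₂ = 6.39 ft/s

Fr₁ = 4.13 (given).
Conjugate-depth relation: y₂/y₁ = ½[√(1 + 8Fr₁²) − 1] = ½[√137.5 − 1] = 5.36.
y₂ = 5.36 × 2.14 = 11.5 ft.
V₁ = Fr₁·√(g·y₁) = 4.13×√(32.2×2.14) = 34.3 ft/s; q = V₁·y₁ = 73.4 ft²/s.
V₂ = q/y₂ = 73.4/11.5 = 6.39 ft/s.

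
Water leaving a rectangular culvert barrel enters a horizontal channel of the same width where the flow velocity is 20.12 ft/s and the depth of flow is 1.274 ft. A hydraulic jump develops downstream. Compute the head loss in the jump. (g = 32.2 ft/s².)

Fr₁ = V₁/√(g·y₁) = 20.12/√(32.2×1.274) = 3.141.
Sequent-depth ratio: y₂/y₁ = ½[√(1 + 8Fr₁²) − 1] = ½[√79.944 − 1] = 3.971.
y₂ = 3.971 × 1.274 = 5.059 ft.
q = V₁·y₁ = 20.12 × 1.274 = 25.63 ft²/s. V₂ = q/y₂ = 25.63/5.059 = 5.067 ft/s. E₁ = y₁ + V₁²/2g = 7.560 ft; E₂ = y₂ + V₂²/2g = 5.457 ft. ΔE = E₁ − E₂ = 2.103 ft.

ΔE = 2.103 ft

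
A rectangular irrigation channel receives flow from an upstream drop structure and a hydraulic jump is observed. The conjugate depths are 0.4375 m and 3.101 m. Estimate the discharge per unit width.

For a rectangular channel the momentum equation gives q² = ½·g·y₁·y₂·(y₁ + y₂) = ½×9.81×0.4375×3.101×3.538 = 23.55.
q = √23.55 = 4.853 m²/s.

q = 4.853 m²/s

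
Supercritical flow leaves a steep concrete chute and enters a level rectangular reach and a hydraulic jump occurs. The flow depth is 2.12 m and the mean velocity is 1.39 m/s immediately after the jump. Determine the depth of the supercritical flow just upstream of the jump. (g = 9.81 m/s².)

y₁ = 0.340 m

Fr₂ = V₂/√(g·y₂) = 1.39/√(9.81×2.12) = 0.305.
Applying the sequent-depth relation in reverse, y₁/y₂ = ½[√(1 + 8Fr₂²) − 1] = ½[√1.743 − 1] = 0.160.
y₁ = 0.160 × 2.12 = 0.340 m.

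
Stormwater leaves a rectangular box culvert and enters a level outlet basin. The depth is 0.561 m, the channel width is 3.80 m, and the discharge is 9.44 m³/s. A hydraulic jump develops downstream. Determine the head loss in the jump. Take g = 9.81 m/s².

ΔE = 0.114 m

q = Q/b = 9.44/3.80 = 2.48 m²/s; V₁ = q/y₁ = 4.43 m/s. Fr₁ = V₁/√(g·y₁) = 1.89.
Sequent-depth ratio: y₂/y₁ = ½[√(1 + 8Fr₁²) − 1] = ½[√29.50 − 1] = 2.22.
y₂ = 2.22 × 0.561 = 1.24 m.
Head loss: ΔE = (y₂ − y₁)³/(4y₁y₂) = (1.24 − 0.561)³/(4×0.561×1.24) = 0.317/2.79 = 0.114 m.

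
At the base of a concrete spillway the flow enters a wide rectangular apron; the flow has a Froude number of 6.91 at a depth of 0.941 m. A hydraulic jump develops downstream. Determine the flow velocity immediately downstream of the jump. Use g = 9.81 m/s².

V₂ = 2.26 m/s

Fr₁ = 6.91 (given).
Bélanger equation: y₂/y₁ = ½[√(1 + 8Fr₁²) − 1] = ½[√383.0 − 1] = 9.28.
y₂ = 9.28 × 0.941 = 8.74 m.
V₁ = Fr₁·√(g·y₁) = 6.91×√(9.81×0.941) = 21.0 m/s; q = V₁·y₁ = 19.8 m²/s.
V₂ = q/y₂ = 19.8/8.74 = 2.26 m/s.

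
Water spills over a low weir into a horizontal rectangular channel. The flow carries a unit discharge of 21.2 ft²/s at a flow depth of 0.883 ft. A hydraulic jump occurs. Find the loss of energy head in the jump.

ΔE = 4.38 ft

V₁ = q/y₁ = 21.2/0.883 = 24.0 ft/s. Fr₁ = V₁/√(g·y₁) = 24.0/√(32.2×0.883) = 4.50.
Bélanger equation: y₂/y₁ = ½[√(1 + 8Fr₁²) − 1] = ½[√163.2 − 1] = 5.89.
y₂ = 5.89 × 0.883 = 5.20 ft.
V₂ = q/y₂ = 21.2/5.20 = 4.08 ft/s. E₁ = y₁ + V₁²/2g = 9.83 ft; E₂ = y₂ + V₂²/2g = 5.46 ft. ΔE = E₁ − E₂ = 4.38 ft.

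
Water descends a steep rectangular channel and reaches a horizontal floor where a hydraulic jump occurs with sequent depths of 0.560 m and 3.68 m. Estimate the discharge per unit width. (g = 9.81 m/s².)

q = 6.55 m²/s

For a rectangular channel the momentum equation gives q² = ½·g·y₁·y₂·(y₁ + y₂) = ½×9.81×0.560×3.68×4.24 = 42.9.
q = √42.9 = 6.55 m²/s.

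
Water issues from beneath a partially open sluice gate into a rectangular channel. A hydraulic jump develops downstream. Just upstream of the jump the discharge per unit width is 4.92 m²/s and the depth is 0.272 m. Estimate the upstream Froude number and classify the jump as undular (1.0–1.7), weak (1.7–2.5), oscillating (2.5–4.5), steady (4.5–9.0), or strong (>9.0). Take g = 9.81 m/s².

Fr₁ = 11.1; strong jump

V₁ = q/y₁ = 4.92/0.272 = 18.1 m/s. Fr₁ = V₁/√(g·y₁) = 18.1/√(9.81×0.272) = 11.1.
Fr₁ = 11.1 lies in the strong range.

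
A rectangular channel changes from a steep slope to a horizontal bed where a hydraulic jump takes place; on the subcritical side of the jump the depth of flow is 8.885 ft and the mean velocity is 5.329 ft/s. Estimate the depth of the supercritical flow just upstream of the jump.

y₁ = 1.508 ft

Fr₂ = V₂/√(g·y₂) = 5.329/√(32.2×8.885) = 0.3151.
Since the conjugate-depth ratio holds either way, y₁/y₂ = ½[√(1 + 8Fr₂²) − 1] = ½[√1.7941 − 1] = 0.1697.
y₁ = 0.1697 × 8.885 = 1.508 ft.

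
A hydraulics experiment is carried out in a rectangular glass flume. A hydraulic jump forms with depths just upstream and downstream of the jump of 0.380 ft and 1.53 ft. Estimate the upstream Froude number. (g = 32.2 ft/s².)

For a rectangular channel the momentum equation gives q² = ½·g·y₁·y₂·(y₁ + y₂) = ½×32.2×0.380×1.53×1.91 = 17.9.
q = √17.9 = 4.23 ft²/s.
V₁ = q/y₁ = 11.1 ft/s; Fr₁ = V₁/√(g·y₁) = 3.18.

Fr₁ = 3.18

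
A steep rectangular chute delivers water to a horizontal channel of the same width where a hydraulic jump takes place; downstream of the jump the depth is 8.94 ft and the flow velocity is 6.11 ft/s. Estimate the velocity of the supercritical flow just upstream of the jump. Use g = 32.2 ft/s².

Fr₂ = V₂/√(g·y₂) = 6.11/√(32.2×8.94) = 0.360.
Applying the sequent-depth relation in reverse, y₁/y₂ = ½[√(1 + 8Fr₂²) − 1] = ½[√2.037 − 1] = 0.214.
y₁ = 0.214 × 8.94 = 1.91 ft.
V₁ = q/y₁ = 54.6/1.91 = 28.6 ft/s.

V₁ = 28.6 ft/s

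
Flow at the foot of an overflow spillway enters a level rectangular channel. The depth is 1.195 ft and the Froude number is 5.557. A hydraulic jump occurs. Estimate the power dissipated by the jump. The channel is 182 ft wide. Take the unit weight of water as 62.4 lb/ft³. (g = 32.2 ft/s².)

Fr₁ = 5.557 (given).
By Bélanger, y₂/y₁ = ½[√(1 + 8Fr₁²) − 1] = ½[√248.04 − 1] = 7.375.
y₂ = 7.375 × 1.195 = 8.813 ft.
V₁ = Fr₁·√(g·y₁) = 5.557×√(32.2×1.195) = 34.47 ft/s; q = V₁·y₁ = 41.19 ft²/s. V₂ = q/y₂ = 41.19/8.813 = 4.674 ft/s. E₁ = y₁ + V₁²/2g = 19.65 ft; E₂ = y₂ + V₂²/2g = 9.152 ft. ΔE = E₁ − E₂ = 10.49 ft.
Q = q·b = 41.19 × 182 = 7497 cfs. P = γ·Q·ΔE/550 = 62.4 × 7497 × 10.49 / 550 = 8926 hp.

P = 8926 hp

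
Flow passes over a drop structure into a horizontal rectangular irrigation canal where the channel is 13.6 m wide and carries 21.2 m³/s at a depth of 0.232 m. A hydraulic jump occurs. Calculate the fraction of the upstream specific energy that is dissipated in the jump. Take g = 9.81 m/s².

ΔE/E₁ = 0.440 (44.0%)

q = Q/b = 21.2/13.6 = 1.56 m²/s; V₁ = q/y₁ = 6.72 m/s. Fr₁ = V₁/√(g·y₁) = 4.45.
Sequent-depth ratio: y₂/y₁ = ½[√(1 + 8Fr₁²) − 1] = ½[√159.7 − 1] = 5.82.
y₂ = 5.82 × 0.232 = 1.35 m.
E₁ = y₁ + V₁²/2g = 2.53 m. ΔE = (y₂ − y₁)³/(4y₁y₂) = 1.12 m. ΔE/E₁ = 1.12/2.53 = 0.440.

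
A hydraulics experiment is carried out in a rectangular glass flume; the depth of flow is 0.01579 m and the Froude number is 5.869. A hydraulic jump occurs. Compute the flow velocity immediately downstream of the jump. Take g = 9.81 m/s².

V₂ = 0.2956 m/s

Fr₁ = 5.869 (given).
From the momentum equation for a rectangular channel, y₂/y₁ = ½[√(1 + 8Fr₁²) − 1] = ½[√276.56 − 1] = 7.815.
y₂ = 7.815 × 0.01579 = 0.1234 m.
V₁ = Fr₁·√(g·y₁) = 5.869×√(9.81×0.01579) = 2.310 m/s; q = V₁·y₁ = 0.03647 m²/s.
V₂ = q/y₂ = 0.03647/0.1234 = 0.2956 m/s.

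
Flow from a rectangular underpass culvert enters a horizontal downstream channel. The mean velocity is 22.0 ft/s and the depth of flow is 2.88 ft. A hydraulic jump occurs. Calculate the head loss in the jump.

ΔE = 1.44 ft

Fr₁ = V₁/√(g·y₁) = 22.0/√(32.2×2.88) = 2.28.
By Bélanger, y₂/y₁ = ½[√(1 + 8Fr₁²) − 1] = ½[√42.75 − 1] = 2.77.
y₂ = 2.77 × 2.88 = 7.98 ft.
q = V₁·y₁ = 22.0 × 2.88 = 63.4 ft²/s. V₂ = q/y₂ = 63.4/7.98 = 7.94 ft/s. E₁ = y₁ + V₁²/2g = 10.4 ft; E₂ = y₂ + V₂²/2g = 8.96 ft. ΔE = E₁ − E₂ = 1.44 ft.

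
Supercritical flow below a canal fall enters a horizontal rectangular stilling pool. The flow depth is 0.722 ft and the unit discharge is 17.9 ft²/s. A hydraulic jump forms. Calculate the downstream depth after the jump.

V₁ = q/y₁ = 17.9/0.722 = 24.8 ft/s. Fr₁ = V₁/√(g·y₁) = 24.8/√(32.2×0.722) = 5.14.
By Bélanger, y₂/y₁ = ½[√(1 + 8Fr₁²) − 1] = ½[√212.5 − 1] = 6.79.
y₂ = 6.79 × 0.722 = 4.90 ft.

y₂ = 4.90 ft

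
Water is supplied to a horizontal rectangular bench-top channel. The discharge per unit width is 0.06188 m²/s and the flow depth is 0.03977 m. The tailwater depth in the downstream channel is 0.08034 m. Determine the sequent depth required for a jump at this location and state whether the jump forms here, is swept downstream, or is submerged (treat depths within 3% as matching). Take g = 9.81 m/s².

y₂ = 0.1216 m; the jump is swept downstream

V₁ = q/y₁ = 0.06188/0.03977 = 1.556 m/s. Fr₁ = V₁/√(g·y₁) = 1.556/√(9.81×0.03977) = 2.491.
Sequent-depth ratio: y₂/y₁ = ½[√(1 + 8Fr₁²) − 1] = ½[√50.643 − 1] = 3.058.
y₂ = 3.058 × 0.03977 = 0.1216 m.
Tailwater y_tw = 0.08034 m: y_tw < y₂, so the jump is swept downstream.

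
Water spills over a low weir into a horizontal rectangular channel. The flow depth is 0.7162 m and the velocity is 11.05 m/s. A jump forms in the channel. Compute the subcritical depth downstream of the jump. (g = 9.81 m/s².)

Fr₁ = V₁/√(g·y₁) = 11.05/√(9.81×0.7162) = 4.169.
From the momentum equation for a rectangular channel, y₂/y₁ = ½[√(1 + 8Fr₁²) − 1] = ½[√140.03 − 1] = 5.417.
y₂ = 5.417 × 0.7162 = 3.879 m.

y₂ = 3.879 m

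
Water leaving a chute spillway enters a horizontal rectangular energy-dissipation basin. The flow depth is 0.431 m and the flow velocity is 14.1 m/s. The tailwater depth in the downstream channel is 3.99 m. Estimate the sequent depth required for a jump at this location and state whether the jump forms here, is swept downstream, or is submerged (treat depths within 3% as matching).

Fr₁ = V₁/√(g·y₁) = 14.1/√(9.81×0.431) = 6.86.
From the momentum equation for a rectangular channel, y₂/y₁ = ½[√(1 + 8Fr₁²) − 1] = ½[√377.2 − 1] = 9.21.
y₂ = 9.21 × 0.431 = 3.97 m.
Tailwater y_tw = 3.99 m: y_tw ≈ y₂, so the jump forms here.

y₂ = 3.97 m; the jump forms here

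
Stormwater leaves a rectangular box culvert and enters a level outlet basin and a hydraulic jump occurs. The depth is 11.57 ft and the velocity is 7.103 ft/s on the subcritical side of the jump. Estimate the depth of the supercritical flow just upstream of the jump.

Fr₂ = V₂/√(g·y₂) = 7.103/√(32.2×11.57) = 0.3680.
The Bélanger relation is symmetric: y₁/y₂ = ½[√(1 + 8Fr₂²) − 1] = ½[√2.0834 − 1] = 0.2217.
y₁ = 0.2217 × 11.57 = 2.565 ft.

y₁ = 2.565 ft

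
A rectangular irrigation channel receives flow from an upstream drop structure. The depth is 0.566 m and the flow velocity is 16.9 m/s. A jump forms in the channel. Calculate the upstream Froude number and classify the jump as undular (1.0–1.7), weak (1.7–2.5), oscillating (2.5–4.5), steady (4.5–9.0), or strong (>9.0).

Fr₁ = V₁/√(g·y₁) = 16.9/√(9.81×0.566) = 7.17.
Fr₁ = 7.17 lies in the steady range.

Fr₁ = 7.17; steady jump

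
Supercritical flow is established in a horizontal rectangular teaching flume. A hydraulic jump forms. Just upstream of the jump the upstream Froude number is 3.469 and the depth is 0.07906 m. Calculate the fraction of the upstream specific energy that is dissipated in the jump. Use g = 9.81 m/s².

Fr₁ = 3.469 (given).
From the momentum equation for a rectangular channel, y₂/y₁ = ½[√(1 + 8Fr₁²) − 1] = ½[√97.272 − 1] = 4.431.
y₂ = 4.431 × 0.07906 = 0.3503 m.
E₁ = y₁(1 + Fr₁²/2) = 0.07906×(1 + 3.469²/2) = 0.5548 m. ΔE = (y₂ − y₁)³/(4y₁y₂) = 0.1802 m. ΔE/E₁ = 0.1802/0.5548 = 0.325.

ΔE/E₁ = 0.325 (32.5%)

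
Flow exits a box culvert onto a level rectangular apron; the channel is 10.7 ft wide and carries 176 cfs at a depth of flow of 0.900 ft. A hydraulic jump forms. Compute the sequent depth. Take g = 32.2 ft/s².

y₂ = 3.89 ft

q = Q/b = 176/10.7 = 16.4 ft²/s; V₁ = q/y₁ = 18.3 ft/s. Fr₁ = V₁/√(g·y₁) = 3.39.
Bélanger equation: y₂/y₁ = ½[√(1 + 8Fr₁²) − 1] = ½[√93.21 − 1] = 4.33.
y₂ = 4.33 × 0.900 = 3.89 ft.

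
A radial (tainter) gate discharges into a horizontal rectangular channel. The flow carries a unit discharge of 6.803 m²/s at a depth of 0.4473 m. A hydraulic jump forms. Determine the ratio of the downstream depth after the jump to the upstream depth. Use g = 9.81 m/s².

y₂/y₁ = 9.780

V₁ = q/y₁ = 6.803/0.4473 = 15.21 m/s. Fr₁ = V₁/√(g·y₁) = 15.21/√(9.81×0.4473) = 7.261.
By Bélanger, y₂/y₁ = ½[√(1 + 8Fr₁²) − 1] = ½[√422.72 − 1] = 9.780.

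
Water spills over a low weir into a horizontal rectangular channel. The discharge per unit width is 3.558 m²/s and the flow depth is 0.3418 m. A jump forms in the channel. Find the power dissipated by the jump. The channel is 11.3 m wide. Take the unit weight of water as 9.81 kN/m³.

P = 1256 kW

V₁ = q/y₁ = 3.558/0.3418 = 10.41 m/s. Fr₁ = V₁/√(g·y₁) = 10.41/√(9.81×0.3418) = 5.685.
From the momentum equation for a rectangular channel, y₂/y₁ = ½[√(1 + 8Fr₁²) − 1] = ½[√259.53 − 1] = 7.555.
y₂ = 7.555 × 0.3418 = 2.582 m.
V₂ = q/y₂ = 3.558/2.582 = 1.378 m/s. E₁ = y₁ + V₁²/2g = 5.865 m; E₂ = y₂ + V₂²/2g = 2.679 m. ΔE = E₁ − E₂ = 3.186 m.
Q = q·b = 3.558 × 11.3 = 40.21 m³/s. P = γ·Q·ΔE = 9.81 × 40.21 × 3.186 = 1256 kW.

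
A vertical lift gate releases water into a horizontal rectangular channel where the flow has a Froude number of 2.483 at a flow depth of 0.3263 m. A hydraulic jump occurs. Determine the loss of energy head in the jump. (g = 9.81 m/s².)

ΔE = 0.2296 m

Fr₁ = 2.483 (given).
From the momentum equation for a rectangular channel, y₂/y₁ = ½[√(1 + 8Fr₁²) − 1] = ½[√50.322 − 1] = 3.047.
y₂ = 3.047 × 0.3263 = 0.9942 m.
V₁ = Fr₁·√(g·y₁) = 2.483×√(9.81×0.3263) = 4.442 m/s; q = V₁·y₁ = 1.450 m²/s. V₂ = q/y₂ = 1.450/0.9942 = 1.458 m/s. E₁ = y₁ + V₁²/2g = 1.332 m; E₂ = y₂ + V₂²/2g = 1.103 m. ΔE = E₁ − E₂ = 0.2296 m.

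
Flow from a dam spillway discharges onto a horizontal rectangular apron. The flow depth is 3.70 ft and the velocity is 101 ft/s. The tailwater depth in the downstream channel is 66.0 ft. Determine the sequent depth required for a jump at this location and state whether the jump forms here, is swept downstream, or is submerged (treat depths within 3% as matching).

Fr₁ = V₁/√(g·y₁) = 101/√(32.2×3.70) = 9.25.
Sequent-depth ratio: y₂/y₁ = ½[√(1 + 8Fr₁²) − 1] = ½[√686.0 − 1] = 12.6.
y₂ = 12.6 × 3.70 = 46.6 ft.
Tailwater y_tw = 66.0 ft: y_tw > y₂, so the jump is submerged.

y₂ = 46.6 ft; the jump is submerged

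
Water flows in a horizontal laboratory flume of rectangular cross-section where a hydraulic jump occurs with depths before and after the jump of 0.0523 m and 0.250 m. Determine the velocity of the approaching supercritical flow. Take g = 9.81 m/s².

For a rectangular channel the momentum equation gives q² = ½·g·y₁·y₂·(y₁ + y₂) = ½×9.81×0.0523×0.250×0.302 = 0.0194.
q = √0.0194 = 0.139 m²/s.
V₁ = q/y₁ = 0.139/0.0523 = 2.66 m/s.

V₁ = 2.66 m/s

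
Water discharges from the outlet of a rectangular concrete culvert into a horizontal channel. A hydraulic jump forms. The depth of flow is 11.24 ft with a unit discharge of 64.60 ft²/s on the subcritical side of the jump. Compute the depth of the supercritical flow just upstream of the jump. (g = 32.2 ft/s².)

V₂ = q/y₂ = 64.60/11.24 = 5.747 ft/s; Fr₂ = V₂/√(g·y₂) = 0.3021.
Since the conjugate-depth ratio holds either way, y₁/y₂ = ½[√(1 + 8Fr₂²) − 1] = ½[√1.7301 − 1] = 0.1577.
y₁ = 0.1577 × 11.24 = 1.772 ft.

y₁ = 1.772 ft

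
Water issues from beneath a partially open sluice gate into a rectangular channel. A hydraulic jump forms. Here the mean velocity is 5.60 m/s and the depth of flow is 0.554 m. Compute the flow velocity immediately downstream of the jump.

V₂ = 1.91 m/s

Fr₁ = V₁/√(g·y₁) = 5.60/√(9.81×0.554) = 2.40.
Sequent-depth ratio: y₂/y₁ = ½[√(1 + 8Fr₁²) − 1] = ½[√47.16 − 1] = 2.93.
y₂ = 2.93 × 0.554 = 1.63 m.
q = V₁·y₁ = 5.60 × 0.554 = 3.10 m²/s.
V₂ = q/y₂ = 3.10/1.63 = 1.91 m/s.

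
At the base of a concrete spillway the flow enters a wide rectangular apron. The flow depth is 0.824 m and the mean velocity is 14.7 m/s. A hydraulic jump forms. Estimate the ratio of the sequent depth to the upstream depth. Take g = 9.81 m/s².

y₂/y₁ = 6.83

Fr₁ = V₁/√(g·y₁) = 14.7/√(9.81×0.824) = 5.17.
Bélanger equation: y₂/y₁ = ½[√(1 + 8Fr₁²) − 1] = ½[√214.9 − 1] = 6.83.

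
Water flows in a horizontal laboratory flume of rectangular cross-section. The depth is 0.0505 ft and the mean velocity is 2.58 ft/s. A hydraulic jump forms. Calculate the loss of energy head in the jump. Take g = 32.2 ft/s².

ΔE = 0.0146 ft

Fr₁ = V₁/√(g·y₁) = 2.58/√(32.2×0.0505) = 2.02.
From the momentum equation for a rectangular channel, y₂/y₁ = ½[√(1 + 8Fr₁²) − 1] = ½[√33.75 − 1] = 2.40.
y₂ = 2.40 × 0.0505 = 0.121 ft.
q = V₁·y₁ = 2.58 × 0.0505 = 0.130 ft²/s. V₂ = q/y₂ = 0.130/0.121 = 1.07 ft/s. E₁ = y₁ + V₁²/2g = 0.154 ft; E₂ = y₂ + V₂²/2g = 0.139 ft. ΔE = E₁ − E₂ = 0.0146 ft.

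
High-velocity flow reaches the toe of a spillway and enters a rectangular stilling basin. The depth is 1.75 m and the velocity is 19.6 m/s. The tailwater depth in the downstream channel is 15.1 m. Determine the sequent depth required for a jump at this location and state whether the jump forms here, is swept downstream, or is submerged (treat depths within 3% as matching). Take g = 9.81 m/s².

y₂ = 10.9 m; the jump is submerged

Fr₁ = V₁/√(g·y₁) = 19.6/√(9.81×1.75) = 4.73.
Bélanger equation: y₂/y₁ = ½[√(1 + 8Fr₁²) − 1] = ½[√180.0 − 1] = 6.21.
y₂ = 6.21 × 1.75 = 10.9 m.
Tailwater y_tw = 15.1 m: y_tw > y₂, so the jump is submerged.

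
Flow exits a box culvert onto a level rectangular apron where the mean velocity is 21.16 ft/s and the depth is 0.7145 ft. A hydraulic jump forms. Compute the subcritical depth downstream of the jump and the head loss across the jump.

y₂ = 4.115 ft; ΔE = 3.343 ft

Fr₁ = V₁/√(g·y₁) = 21.16/√(32.2×0.7145) = 4.412.
Bélanger equation: y₂/y₁ = ½[√(1 + 8Fr₁²) − 1] = ½[√156.69 − 1] = 5.759.
y₂ = 5.759 × 0.7145 = 4.115 ft.
Head loss: ΔE = (y₂ − y₁)³/(4y₁y₂) = (4.115 − 0.7145)³/(4×0.7145×4.115) = 39.31/11.76 = 3.343 ft.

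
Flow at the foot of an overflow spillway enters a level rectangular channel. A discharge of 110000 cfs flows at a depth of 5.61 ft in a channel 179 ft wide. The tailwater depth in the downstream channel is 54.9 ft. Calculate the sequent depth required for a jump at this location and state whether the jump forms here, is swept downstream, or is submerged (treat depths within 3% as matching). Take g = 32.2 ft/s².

y₂ = 61.9 ft; the jump is swept downstream

q = Q/b = 110000/179 = 615 ft²/s; V₁ = q/y₁ = 110 ft/s. Fr₁ = V₁/√(g·y₁) = 8.15.
From the momentum equation for a rectangular channel, y₂/y₁ = ½[√(1 + 8Fr₁²) − 1] = ½[√532.4 − 1] = 11.0.
y₂ = 11.0 × 5.61 = 61.9 ft.
Tailwater y_tw = 54.9 ft: y_tw < y₂, so the jump is swept downstream.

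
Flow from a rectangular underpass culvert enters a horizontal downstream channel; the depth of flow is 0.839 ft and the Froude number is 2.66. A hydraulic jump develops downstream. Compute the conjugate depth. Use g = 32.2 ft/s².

Fr₁ = 2.66 (given).
Sequent-depth ratio: y₂/y₁ = ½[√(1 + 8Fr₁²) − 1] = ½[√57.60 − 1] = 3.29.
y₂ = 3.29 × 0.839 = 2.76 ft.

y₂ = 2.76 ft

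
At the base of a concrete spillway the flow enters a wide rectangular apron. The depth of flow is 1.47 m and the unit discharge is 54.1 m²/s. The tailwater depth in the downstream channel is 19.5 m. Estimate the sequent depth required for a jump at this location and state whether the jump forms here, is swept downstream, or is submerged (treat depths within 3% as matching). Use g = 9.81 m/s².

y₂ = 19.4 m; the jump forms here

V₁ = q/y₁ = 54.1/1.47 = 36.8 m/s. Fr₁ = V₁/√(g·y₁) = 36.8/√(9.81×1.47) = 9.69.
From the momentum equation for a rectangular channel, y₂/y₁ = ½[√(1 + 8Fr₁²) − 1] = ½[√752.4 − 1] = 13.2.
y₂ = 13.2 × 1.47 = 19.4 m.
Tailwater y_tw = 19.5 m: y_tw ≈ y₂, so the jump forms here.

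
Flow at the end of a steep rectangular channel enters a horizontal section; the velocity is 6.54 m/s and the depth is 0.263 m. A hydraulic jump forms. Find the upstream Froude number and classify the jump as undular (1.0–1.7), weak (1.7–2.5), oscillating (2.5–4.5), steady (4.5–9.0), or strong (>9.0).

Fr₁ = 4.07; oscillating jump

Fr₁ = V₁/√(g·y₁) = 6.54/√(9.81×0.263) = 4.07.
Fr₁ = 4.07 lies in the oscillating range.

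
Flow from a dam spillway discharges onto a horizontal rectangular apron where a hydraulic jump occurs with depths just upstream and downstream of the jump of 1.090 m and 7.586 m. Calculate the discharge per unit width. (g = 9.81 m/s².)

q = 18.76 m²/s

For a rectangular channel the momentum equation gives q² = ½·g·y₁·y₂·(y₁ + y₂) = ½×9.81×1.090×7.586×8.676 = 351.9.
q = √351.9 = 18.76 m²/s.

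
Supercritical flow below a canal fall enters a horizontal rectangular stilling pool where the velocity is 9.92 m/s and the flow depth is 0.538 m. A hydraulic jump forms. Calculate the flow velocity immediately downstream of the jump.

Fr₁ = V₁/√(g·y₁) = 9.92/√(9.81×0.538) = 4.32.
From the momentum equation for a rectangular channel, y₂/y₁ = ½[√(1 + 8Fr₁²) − 1] = ½[√150.2 − 1] = 5.63.
y₂ = 5.63 × 0.538 = 3.03 m.
q = V₁·y₁ = 9.92 × 0.538 = 5.34 m²/s.
V₂ = q/y₂ = 5.34/3.03 = 1.76 m/s.

V₂ = 1.76 m/s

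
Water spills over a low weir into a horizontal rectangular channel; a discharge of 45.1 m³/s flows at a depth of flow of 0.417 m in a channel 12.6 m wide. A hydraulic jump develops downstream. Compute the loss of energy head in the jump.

q = Q/b = 45.1/12.6 = 3.58 m²/s; V₁ = q/y₁ = 8.58 m/s. Fr₁ = V₁/√(g·y₁) = 4.24.
Sequent-depth ratio: y₂/y₁ = ½[√(1 + 8Fr₁²) − 1] = ½[√145.1 − 1] = 5.52.
y₂ = 5.52 × 0.417 = 2.30 m.
V₂ = q/y₂ = 3.58/2.30 = 1.55 m/s. E₁ = y₁ + V₁²/2g = 4.17 m; E₂ = y₂ + V₂²/2g = 2.43 m. ΔE = E₁ − E₂ = 1.75 m.

ΔE = 1.75 m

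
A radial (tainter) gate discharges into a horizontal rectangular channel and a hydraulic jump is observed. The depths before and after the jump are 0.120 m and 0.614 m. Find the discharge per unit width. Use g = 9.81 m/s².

For a rectangular channel the momentum equation gives q² = ½·g·y₁·y₂·(y₁ + y₂) = ½×9.81×0.120×0.614×0.734 = 0.265.
q = √0.265 = 0.515 m²/s.

q = 0.515 m²/s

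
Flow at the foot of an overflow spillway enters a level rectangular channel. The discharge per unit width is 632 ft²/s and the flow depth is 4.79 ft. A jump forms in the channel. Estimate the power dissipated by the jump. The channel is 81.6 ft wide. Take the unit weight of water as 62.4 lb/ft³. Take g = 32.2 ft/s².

P = 1194872 hp

V₁ = q/y₁ = 632/4.79 = 132 ft/s. Fr₁ = V₁/√(g·y₁) = 132/√(32.2×4.79) = 10.6.
From the momentum equation for a rectangular channel, y₂/y₁ = ½[√(1 + 8Fr₁²) − 1] = ½[√903.9 − 1] = 14.5.
y₂ = 14.5 × 4.79 = 69.6 ft.
V₂ = q/y₂ = 632/69.6 = 9.08 ft/s. E₁ = y₁ + V₁²/2g = 275 ft; E₂ = y₂ + V₂²/2g = 70.9 ft. ΔE = E₁ − E₂ = 204 ft.
Q = q·b = 632 × 81.6 = 51571 cfs. P = γ·Q·ΔE/550 = 62.4 × 51571 × 204 / 550 = 1194872 hp.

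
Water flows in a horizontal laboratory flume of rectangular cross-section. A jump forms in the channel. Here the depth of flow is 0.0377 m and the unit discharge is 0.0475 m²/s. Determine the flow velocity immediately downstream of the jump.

V₂ = 0.510 m/s

V₁ = q/y₁ = 0.0475/0.0377 = 1.26 m/s. Fr₁ = V₁/√(g·y₁) = 1.26/√(9.81×0.0377) = 2.07.
By Bélanger, y₂/y₁ = ½[√(1 + 8Fr₁²) − 1] = ½[√35.34 − 1] = 2.47.
y₂ = 2.47 × 0.0377 = 0.0932 m.
V₂ = q/y₂ = 0.0475/0.0932 = 0.510 m/s.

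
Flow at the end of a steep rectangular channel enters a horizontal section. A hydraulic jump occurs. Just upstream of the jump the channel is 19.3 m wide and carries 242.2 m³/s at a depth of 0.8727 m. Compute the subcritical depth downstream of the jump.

y₂ = 5.645 m

q = Q/b = 242.2/19.3 = 12.55 m²/s; V₁ = q/y₁ = 14.38 m/s. Fr₁ = V₁/√(g·y₁) = 4.915.
Conjugate-depth relation: y₂/y₁ = ½[√(1 + 8Fr₁²) − 1] = ½[√194.22 − 1] = 6.468.
y₂ = 6.468 × 0.8727 = 5.645 m.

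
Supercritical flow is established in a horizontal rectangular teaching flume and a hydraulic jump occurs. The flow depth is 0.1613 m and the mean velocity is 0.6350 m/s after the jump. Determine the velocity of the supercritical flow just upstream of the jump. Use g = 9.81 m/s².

V₁ = 1.709 m/s

Fr₂ = V₂/√(g·y₂) = 0.6350/√(9.81×0.1613) = 0.5048.
Since the conjugate-depth ratio holds either way, y₁/y₂ = ½[√(1 + 8Fr₂²) − 1] = ½[√3.0386 − 1] = 0.3716.
y₁ = 0.3716 × 0.1613 = 0.05994 m.
V₁ = q/y₁ = 0.1024/0.05994 = 1.709 m/s.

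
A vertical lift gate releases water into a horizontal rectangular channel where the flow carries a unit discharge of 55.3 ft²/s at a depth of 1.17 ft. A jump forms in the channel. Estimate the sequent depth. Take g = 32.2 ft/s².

y₂ = 12.2 ft

V₁ = q/y₁ = 55.3/1.17 = 47.3 ft/s. Fr₁ = V₁/√(g·y₁) = 47.3/√(32.2×1.17) = 7.70.
From the momentum equation for a rectangular channel, y₂/y₁ = ½[√(1 + 8Fr₁²) − 1] = ½[√475.4 − 1] = 10.4.
y₂ = 10.4 × 1.17 = 12.2 ft.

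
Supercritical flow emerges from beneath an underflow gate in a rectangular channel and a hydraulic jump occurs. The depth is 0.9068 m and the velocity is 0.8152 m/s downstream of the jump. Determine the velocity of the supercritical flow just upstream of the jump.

Fr₂ = V₂/√(g·y₂) = 0.8152/√(9.81×0.9068) = 0.2733.
From the momentum equation (using Fr₂), y₁/y₂ = ½[√(1 + 8Fr₂²) − 1] = ½[√1.5976 − 1] = 0.1320.
y₁ = 0.1320 × 0.9068 = 0.1197 m.
V₁ = q/y₁ = 0.7392/0.1197 = 6.176 m/s.

V₁ = 6.176 m/s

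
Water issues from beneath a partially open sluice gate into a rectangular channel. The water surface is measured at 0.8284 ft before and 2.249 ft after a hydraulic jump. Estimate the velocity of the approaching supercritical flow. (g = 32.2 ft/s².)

For a rectangular channel the momentum equation gives q² = ½·g·y₁·y₂·(y₁ + y₂) = ½×32.2×0.8284×2.249×3.077 = 92.31.
q = √92.31 = 9.608 ft²/s.
V₁ = q/y₁ = 9.608/0.8284 = 11.60 ft/s.

V₁ = 11.60 ft/s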